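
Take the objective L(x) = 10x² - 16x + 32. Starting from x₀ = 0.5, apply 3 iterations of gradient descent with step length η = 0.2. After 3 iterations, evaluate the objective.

681.7

L′(x) = 20x - 16
x₁ = 0.5 − 0.2·(-6) = 1.7
x₂ = 1.7 − 0.2·18 = -1.9
x₃ = -1.9 − 0.2·(-54) = 8.9
L(8.9) = 681.7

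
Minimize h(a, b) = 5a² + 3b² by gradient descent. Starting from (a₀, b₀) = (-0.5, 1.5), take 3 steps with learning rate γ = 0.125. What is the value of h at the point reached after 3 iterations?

0.001953125

∇h = (10a, 6b)
(a₁, b₁) = (-0.5, 1.5) − 0.125·(-5, 9) = (0.125, 0.375)
(a₂, b₂) = (0.125, 0.375) − 0.125·(1.25, 2.25) = (-0.03125, 0.09375)
(a₃, b₃) = (-0.03125, 0.09375) − 0.125·(-0.3125, 0.5625) = (0.0078125, 0.0234375)
h(0.0078125, 0.0234375) = 0.001953125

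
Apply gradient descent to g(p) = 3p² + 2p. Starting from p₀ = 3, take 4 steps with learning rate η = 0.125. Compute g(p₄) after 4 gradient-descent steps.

g′(p) = 6p + 2
Step 1: g′(3) = 20; p₁ = 3 − 0.125·20 = 0.5
Step 2: g′(0.5) = 5; p₂ = 0.5 − 0.125·5 = -0.125
Step 3: g′(-0.125) = 1.25; p₃ = -0.125 − 0.125·1.25 = -0.28125
Step 4: g′(-0.28125) = 0.3125; p₄ = -0.28125 − 0.125·0.3125 = -0.3203125
g(-0.3203125) = -0.33282470703125

-0.33282470703125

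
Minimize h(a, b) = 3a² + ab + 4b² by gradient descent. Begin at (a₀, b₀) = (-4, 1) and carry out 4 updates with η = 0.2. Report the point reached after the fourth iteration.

∇h = (6a + b, a + 8b)
(a₁, b₁) = (-4, 1) − 0.2·(-23, 4) = (0.6, 0.2)
(a₂, b₂) = (0.6, 0.2) − 0.2·(3.8, 2.2) = (-0.16, -0.24)
(a₃, b₃) = (-0.16, -0.24) − 0.2·(-1.2, -2.08) = (0.08, 0.176)
(a₄, b₄) = (0.08, 0.176) − 0.2·(0.656, 1.488) = (-0.0512, -0.1216)

(-0.0512, -0.1216)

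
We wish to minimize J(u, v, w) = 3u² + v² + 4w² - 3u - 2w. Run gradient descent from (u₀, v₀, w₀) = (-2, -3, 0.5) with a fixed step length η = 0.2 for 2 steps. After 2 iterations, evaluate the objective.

0.2288

∇J = (6u - 3, 2v, 8w - 2)
(u₁, v₁, w₁) = (-2, -3, 0.5) − 0.2·(-15, -6, 2) = (1, -1.8, 0.1)
(u₂, v₂, w₂) = (1, -1.8, 0.1) − 0.2·(3, -3.6, -1.2) = (0.4, -1.08, 0.34)
J(0.4, -1.08, 0.34) = 0.2288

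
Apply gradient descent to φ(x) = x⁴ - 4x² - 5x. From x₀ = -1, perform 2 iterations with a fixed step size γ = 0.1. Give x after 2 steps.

φ′(x) = 4x³ - 8x - 5
Step 1: φ′(-1) = -1; x₁ = -1 − 0.1·(-1) = -0.9
Step 2: φ′(-0.9) = -0.716; x₂ = -0.9 − 0.1·(-0.716) = -0.8284

-0.8284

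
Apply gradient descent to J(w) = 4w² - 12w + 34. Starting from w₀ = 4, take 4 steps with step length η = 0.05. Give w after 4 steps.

1.824

J′(w) = 8w - 12
Step 1: J′(4) = 20; w₁ = 4 − 0.05·20 = 3
Step 2: J′(3) = 12; w₂ = 3 − 0.05·12 = 2.4
Step 3: J′(2.4) = 7.2; w₃ = 2.4 − 0.05·7.2 = 2.04
Step 4: J′(2.04) = 4.32; w₄ = 2.04 − 0.05·4.32 = 1.824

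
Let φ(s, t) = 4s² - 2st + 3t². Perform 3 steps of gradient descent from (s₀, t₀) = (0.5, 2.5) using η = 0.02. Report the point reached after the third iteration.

(0.52048, 1.758496)

∇φ = (8s - 2t, -2s + 6t)
Step 1: at (0.5, 2.5), ∇φ = (-1, 14) → (0.5, 2.5) − 0.02·(-1, 14) = (0.52, 2.22)
Step 2: at (0.52, 2.22), ∇φ = (-0.28, 12.28) → (0.52, 2.22) − 0.02·(-0.28, 12.28) = (0.5256, 1.9744)
Step 3: at (0.5256, 1.9744), ∇φ = (0.256, 10.7952) → (0.5256, 1.9744) − 0.02·(0.256, 10.7952) = (0.52048, 1.758496)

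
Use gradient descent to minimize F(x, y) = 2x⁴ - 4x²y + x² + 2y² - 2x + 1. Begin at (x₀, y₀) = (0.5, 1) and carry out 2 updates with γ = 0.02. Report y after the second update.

∇F = (8x³ - 8xy + 2x - 2, -4x² + 4y)
(x₁, y₁) = (0.5, 1) − 0.02·(-4, 3) = (0.58, 0.94)
(x₂, y₂) = (0.58, 0.94) − 0.02·(-3.640704, 2.4144) = (0.65281408, 0.891712)
y = 0.891712

0.891712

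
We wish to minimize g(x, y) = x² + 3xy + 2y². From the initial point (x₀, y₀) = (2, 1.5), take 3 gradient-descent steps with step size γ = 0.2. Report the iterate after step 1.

(0.3, -0.9)

∇g = (2x + 3y, 3x + 4y)
Step 1: at (2, 1.5), ∇g = (8.5, 12) → (2, 1.5) − 0.2·(8.5, 12) = (0.3, -0.9)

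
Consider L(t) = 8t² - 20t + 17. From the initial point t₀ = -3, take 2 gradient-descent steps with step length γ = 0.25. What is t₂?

-37

L′(t) = 16t - 20
t₁ = -3 − 0.25·(-68) = 14
t₂ = 14 − 0.25·204 = -37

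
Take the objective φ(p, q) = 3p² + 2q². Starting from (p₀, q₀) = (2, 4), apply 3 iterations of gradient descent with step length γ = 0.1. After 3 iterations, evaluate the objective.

∇φ = (6p, 4q)
(p₁, q₁) = (2, 4) − 0.1·(12, 16) = (0.8, 2.4)
(p₂, q₂) = (0.8, 2.4) − 0.1·(4.8, 9.6) = (0.32, 1.44)
(p₃, q₃) = (0.32, 1.44) − 0.1·(1.92, 5.76) = (0.128, 0.864)
φ(0.128, 0.864) = 1.542144

1.542144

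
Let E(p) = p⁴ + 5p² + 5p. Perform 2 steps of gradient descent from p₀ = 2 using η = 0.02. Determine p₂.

E′(p) = 4p³ + 10p + 5
p₁ = 2 − 0.02·57 = 0.86
p₂ = 0.86 − 0.02·16.144224 = 0.53711552

0.53711552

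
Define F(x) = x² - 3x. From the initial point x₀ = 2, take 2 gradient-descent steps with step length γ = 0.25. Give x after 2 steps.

1.625

F′(x) = 2x - 3
Step 1: F′(2) = 1; x₁ = 2 − 0.25·1 = 1.75
Step 2: F′(1.75) = 0.5; x₂ = 1.75 − 0.25·0.5 = 1.625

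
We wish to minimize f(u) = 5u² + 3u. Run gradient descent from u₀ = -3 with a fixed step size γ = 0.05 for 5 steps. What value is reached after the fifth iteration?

-0.384375

f′(u) = 10u + 3
u₁ = -3 − 0.05·(-27) = -1.65
u₂ = -1.65 − 0.05·(-13.5) = -0.975
u₃ = -0.975 − 0.05·(-6.75) = -0.6375
u₄ = -0.6375 − 0.05·(-3.375) = -0.46875
u₅ = -0.46875 − 0.05·(-1.6875) = -0.384375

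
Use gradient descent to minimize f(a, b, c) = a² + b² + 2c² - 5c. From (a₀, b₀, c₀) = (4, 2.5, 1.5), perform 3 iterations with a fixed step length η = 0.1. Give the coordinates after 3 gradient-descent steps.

∇f = (2a, 2b, 4c - 5)
Step 1: at (4, 2.5, 1.5), ∇f = (8, 5, 1) → (4, 2.5, 1.5) − 0.1·(8, 5, 1) = (3.2, 2, 1.4)
Step 2: at (3.2, 2, 1.4), ∇f = (6.4, 4, 0.6) → (3.2, 2, 1.4) − 0.1·(6.4, 4, 0.6) = (2.56, 1.6, 1.34)
Step 3: at (2.56, 1.6, 1.34), ∇f = (5.12, 3.2, 0.36) → (2.56, 1.6, 1.34) − 0.1·(5.12, 3.2, 0.36) = (2.048, 1.28, 1.304)

(2.048, 1.28, 1.304)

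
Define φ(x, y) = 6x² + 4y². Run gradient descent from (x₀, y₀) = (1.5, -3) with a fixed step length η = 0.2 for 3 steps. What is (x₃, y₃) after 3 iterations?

∇φ = (12x, 8y)
(x₁, y₁) = (1.5, -3) − 0.2·(18, -24) = (-2.1, 1.8)
(x₂, y₂) = (-2.1, 1.8) − 0.2·(-25.2, 14.4) = (2.94, -1.08)
(x₃, y₃) = (2.94, -1.08) − 0.2·(35.28, -8.64) = (-4.116, 0.648)

(-4.116, 0.648)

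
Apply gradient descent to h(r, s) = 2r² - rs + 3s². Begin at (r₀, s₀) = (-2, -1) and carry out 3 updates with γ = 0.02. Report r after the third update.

-1.608168

∇h = (4r - s, -r + 6s)
Step 1: at (-2, -1), ∇h = (-7, -4) → (-2, -1) − 0.02·(-7, -4) = (-1.86, -0.92)
Step 2: at (-1.86, -0.92), ∇h = (-6.52, -3.66) → (-1.86, -0.92) − 0.02·(-6.52, -3.66) = (-1.7296, -0.8468)
Step 3: at (-1.7296, -0.8468), ∇h = (-6.0716, -3.3512) → (-1.7296, -0.8468) − 0.02·(-6.0716, -3.3512) = (-1.608168, -0.779776)
r = -1.608168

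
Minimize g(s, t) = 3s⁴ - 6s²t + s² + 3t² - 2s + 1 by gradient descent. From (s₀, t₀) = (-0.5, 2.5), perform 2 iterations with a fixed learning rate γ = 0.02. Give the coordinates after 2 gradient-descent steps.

∇g = (12s³ - 12st + 2s - 2, -6s² + 6t)
Step 1: at (-0.5, 2.5), ∇g = (10.5, 13.5) → (-0.5, 2.5) − 0.02·(10.5, 13.5) = (-0.71, 2.23)
Step 2: at (-0.71, 2.23), ∇g = (11.284668, 10.3554) → (-0.71, 2.23) − 0.02·(11.284668, 10.3554) = (-0.93569336, 2.022892)

(-0.93569336, 2.022892)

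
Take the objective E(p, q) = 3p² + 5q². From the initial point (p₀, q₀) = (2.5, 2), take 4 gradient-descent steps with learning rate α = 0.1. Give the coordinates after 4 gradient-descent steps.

∇E = (6p, 10q)
Step 1: at (2.5, 2), ∇E = (15, 20) → (2.5, 2) − 0.1·(15, 20) = (1, 0)
Step 2: at (1, 0), ∇E = (6, 0) → (1, 0) − 0.1·(6, 0) = (0.4, 0)
Step 3: at (0.4, 0), ∇E = (2.4, 0) → (0.4, 0) − 0.1·(2.4, 0) = (0.16, 0)
Step 4: at (0.16, 0), ∇E = (0.96, 0) → (0.16, 0) − 0.1·(0.96, 0) = (0.064, 0)

(0.064, 0)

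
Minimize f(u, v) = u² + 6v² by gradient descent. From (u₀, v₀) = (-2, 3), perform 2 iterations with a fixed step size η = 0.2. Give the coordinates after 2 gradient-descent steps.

(-0.72, 5.88)

∇f = (2u, 12v)
Step 1: at (-2, 3), ∇f = (-4, 36) → (-2, 3) − 0.2·(-4, 36) = (-1.2, -4.2)
Step 2: at (-1.2, -4.2), ∇f = (-2.4, -50.4) → (-1.2, -4.2) − 0.2·(-2.4, -50.4) = (-0.72, 5.88)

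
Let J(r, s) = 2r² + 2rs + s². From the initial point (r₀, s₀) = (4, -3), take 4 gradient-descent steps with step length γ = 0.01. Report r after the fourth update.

∇J = (4r + 2s, 2r + 2s)
(r₁, s₁) = (4, -3) − 0.01·(10, 2) = (3.9, -3.02)
(r₂, s₂) = (3.9, -3.02) − 0.01·(9.56, 1.76) = (3.8044, -3.0376)
(r₃, s₃) = (3.8044, -3.0376) − 0.01·(9.1424, 1.5336) = (3.712976, -3.052936)
(r₄, s₄) = (3.712976, -3.052936) − 0.01·(8.746032, 1.32008) = (3.62551568, -3.0661368)
r = 3.62551568

3.62551568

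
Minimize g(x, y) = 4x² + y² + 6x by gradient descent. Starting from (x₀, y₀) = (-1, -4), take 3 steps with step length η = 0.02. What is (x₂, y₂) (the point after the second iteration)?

∇g = (8x + 6, 2y)
Step 1: at (-1, -4), ∇g = (-2, -8) → (-1, -4) − 0.02·(-2, -8) = (-0.96, -3.84)
Step 2: at (-0.96, -3.84), ∇g = (-1.68, -7.68) → (-0.96, -3.84) − 0.02·(-1.68, -7.68) = (-0.9264, -3.6864)

(-0.9264, -3.6864)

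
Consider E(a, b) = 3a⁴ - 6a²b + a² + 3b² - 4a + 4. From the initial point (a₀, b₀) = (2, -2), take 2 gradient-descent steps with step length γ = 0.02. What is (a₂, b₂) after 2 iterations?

(-0.33091072, -1.033472)

∇E = (12a³ - 12ab + 2a - 4, -6a² + 6b)
Step 1: at (2, -2), ∇E = (144, -36) → (2, -2) − 0.02·(144, -36) = (-0.88, -1.28)
Step 2: at (-0.88, -1.28), ∇E = (-27.454464, -12.3264) → (-0.88, -1.28) − 0.02·(-27.454464, -12.3264) = (-0.33091072, -1.033472)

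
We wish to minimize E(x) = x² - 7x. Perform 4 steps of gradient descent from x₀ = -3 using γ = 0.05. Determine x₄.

-0.76465

E′(x) = 2x - 7
Step 1: E′(-3) = -13; x₁ = -3 − 0.05·(-13) = -2.35
Step 2: E′(-2.35) = -11.7; x₂ = -2.35 − 0.05·(-11.7) = -1.765
Step 3: E′(-1.765) = -10.53; x₃ = -1.765 − 0.05·(-10.53) = -1.2385
Step 4: E′(-1.2385) = -9.477; x₄ = -1.2385 − 0.05·(-9.477) = -0.76465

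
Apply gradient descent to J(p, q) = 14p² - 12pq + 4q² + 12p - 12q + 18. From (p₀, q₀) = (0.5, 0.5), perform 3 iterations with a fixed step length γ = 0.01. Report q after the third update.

∇J = (28p - 12q + 12, -12p + 8q - 12)
(p₁, q₁) = (0.5, 0.5) − 0.01·(20, -14) = (0.3, 0.64)
(p₂, q₂) = (0.3, 0.64) − 0.01·(12.72, -10.48) = (0.1728, 0.7448)
(p₃, q₃) = (0.1728, 0.7448) − 0.01·(7.9008, -8.1152) = (0.093792, 0.825952)
q = 0.825952

0.825952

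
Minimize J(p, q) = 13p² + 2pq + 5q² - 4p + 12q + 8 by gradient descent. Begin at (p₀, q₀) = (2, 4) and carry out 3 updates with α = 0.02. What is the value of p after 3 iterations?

∇J = (26p + 2q - 4, 2p + 10q + 12)
Step 1: at (2, 4), ∇J = (56, 56) → (2, 4) − 0.02·(56, 56) = (0.88, 2.88)
Step 2: at (0.88, 2.88), ∇J = (24.64, 42.56) → (0.88, 2.88) − 0.02·(24.64, 42.56) = (0.3872, 2.0288)
Step 3: at (0.3872, 2.0288), ∇J = (10.1248, 33.0624) → (0.3872, 2.0288) − 0.02·(10.1248, 33.0624) = (0.184704, 1.367552)
p = 0.184704

0.184704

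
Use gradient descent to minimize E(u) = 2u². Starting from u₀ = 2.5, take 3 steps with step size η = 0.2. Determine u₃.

0.02

E′(u) = 4u
u₁ = 2.5 − 0.2·10 = 0.5
u₂ = 0.5 − 0.2·2 = 0.1
u₃ = 0.1 − 0.2·0.4 = 0.02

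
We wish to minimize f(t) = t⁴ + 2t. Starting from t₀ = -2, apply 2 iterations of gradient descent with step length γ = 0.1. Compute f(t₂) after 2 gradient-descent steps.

f′(t) = 4t³ + 2
t₁ = -2 − 0.1·(-30) = 1
t₂ = 1 − 0.1·6 = 0.4
f(0.4) = 0.8256

0.8256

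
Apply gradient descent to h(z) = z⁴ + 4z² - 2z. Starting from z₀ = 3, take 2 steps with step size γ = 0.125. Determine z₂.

h′(z) = 4z³ + 8z - 2
z₁ = 3 − 0.125·130 = -13.25
z₂ = -13.25 − 0.125·(-9412.8125) = 1163.3515625

1163.3515625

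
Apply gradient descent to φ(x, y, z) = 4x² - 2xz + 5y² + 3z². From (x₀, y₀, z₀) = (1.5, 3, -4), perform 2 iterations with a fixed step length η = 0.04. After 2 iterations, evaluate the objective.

21.15405312

∇φ = (8x - 2z, 10y, -2x + 6z)
Step 1: at (1.5, 3, -4), ∇φ = (20, 30, -27) → (1.5, 3, -4) − 0.04·(20, 30, -27) = (0.7, 1.8, -2.92)
Step 2: at (0.7, 1.8, -2.92), ∇φ = (11.44, 18, -18.92) → (0.7, 1.8, -2.92) − 0.04·(11.44, 18, -18.92) = (0.2424, 1.08, -2.1632)
φ(0.2424, 1.08, -2.1632) = 21.15405312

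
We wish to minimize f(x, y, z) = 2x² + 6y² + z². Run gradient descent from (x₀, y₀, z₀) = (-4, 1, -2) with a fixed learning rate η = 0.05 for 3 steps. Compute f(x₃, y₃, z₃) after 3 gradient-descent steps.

∇f = (4x, 12y, 2z)
Step 1: at (-4, 1, -2), ∇f = (-16, 12, -4) → (-4, 1, -2) − 0.05·(-16, 12, -4) = (-3.2, 0.4, -1.8)
Step 2: at (-3.2, 0.4, -1.8), ∇f = (-12.8, 4.8, -3.6) → (-3.2, 0.4, -1.8) − 0.05·(-12.8, 4.8, -3.6) = (-2.56, 0.16, -1.62)
Step 3: at (-2.56, 0.16, -1.62), ∇f = (-10.24, 1.92, -3.24) → (-2.56, 0.16, -1.62) − 0.05·(-10.24, 1.92, -3.24) = (-2.048, 0.064, -1.458)
f(-2.048, 0.064, -1.458) = 10.538948

10.538948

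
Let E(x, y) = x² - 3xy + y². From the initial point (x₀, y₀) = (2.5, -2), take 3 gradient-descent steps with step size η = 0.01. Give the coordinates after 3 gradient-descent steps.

(2.186669, -1.6715185)

∇E = (2x - 3y, -3x + 2y)
Step 1: at (2.5, -2), ∇E = (11, -11.5) → (2.5, -2) − 0.01·(11, -11.5) = (2.39, -1.885)
Step 2: at (2.39, -1.885), ∇E = (10.435, -10.94) → (2.39, -1.885) − 0.01·(10.435, -10.94) = (2.28565, -1.7756)
Step 3: at (2.28565, -1.7756), ∇E = (9.8981, -10.40815) → (2.28565, -1.7756) − 0.01·(9.8981, -10.40815) = (2.186669, -1.6715185)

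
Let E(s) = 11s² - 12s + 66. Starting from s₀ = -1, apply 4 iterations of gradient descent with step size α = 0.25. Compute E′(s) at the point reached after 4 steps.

E′(s) = 22s - 12
Step 1: E′(-1) = -34; s₁ = -1 − 0.25·(-34) = 7.5
Step 2: E′(7.5) = 153; s₂ = 7.5 − 0.25·153 = -30.75
Step 3: E′(-30.75) = -688.5; s₃ = -30.75 − 0.25·(-688.5) = 141.375
Step 4: E′(141.375) = 3098.25; s₄ = 141.375 − 0.25·3098.25 = -633.1875
E′(s) at (-633.1875) = -13942.125

-13942.125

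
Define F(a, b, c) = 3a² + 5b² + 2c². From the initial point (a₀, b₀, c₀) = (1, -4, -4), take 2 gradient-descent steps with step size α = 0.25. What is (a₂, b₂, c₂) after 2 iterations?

(0.25, -9, 0)

∇F = (6a, 10b, 4c)
(a₁, b₁, c₁) = (1, -4, -4) − 0.25·(6, -40, -16) = (-0.5, 6, 0)
(a₂, b₂, c₂) = (-0.5, 6, 0) − 0.25·(-3, 60, 0) = (0.25, -9, 0)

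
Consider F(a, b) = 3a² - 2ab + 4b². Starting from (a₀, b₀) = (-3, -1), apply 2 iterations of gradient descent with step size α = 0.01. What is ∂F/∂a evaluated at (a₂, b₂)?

-14.2184

∇F = (6a - 2b, -2a + 8b)
(a₁, b₁) = (-3, -1) − 0.01·(-16, -2) = (-2.84, -0.98)
(a₂, b₂) = (-2.84, -0.98) − 0.01·(-15.08, -2.16) = (-2.6892, -0.9584)
∂F/∂a at (-2.6892, -0.9584) = -14.2184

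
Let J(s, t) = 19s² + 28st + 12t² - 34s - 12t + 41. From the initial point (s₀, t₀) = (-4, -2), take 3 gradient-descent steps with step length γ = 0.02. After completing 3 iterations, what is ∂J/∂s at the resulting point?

∇J = (38s + 28t - 34, 28s + 24t - 12)
(s₁, t₁) = (-4, -2) − 0.02·(-242, -172) = (0.84, 1.44)
(s₂, t₂) = (0.84, 1.44) − 0.02·(38.24, 46.08) = (0.0752, 0.5184)
(s₃, t₃) = (0.0752, 0.5184) − 0.02·(-16.6272, 2.5472) = (0.407744, 0.467456)
∂J/∂s at (0.407744, 0.467456) = -5.41696

-5.41696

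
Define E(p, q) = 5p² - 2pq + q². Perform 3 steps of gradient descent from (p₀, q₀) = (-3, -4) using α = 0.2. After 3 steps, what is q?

-2.096

∇E = (10p - 2q, -2p + 2q)
Step 1: at (-3, -4), ∇E = (-22, -2) → (-3, -4) − 0.2·(-22, -2) = (1.4, -3.6)
Step 2: at (1.4, -3.6), ∇E = (21.2, -10) → (1.4, -3.6) − 0.2·(21.2, -10) = (-2.84, -1.6)
Step 3: at (-2.84, -1.6), ∇E = (-25.2, 2.48) → (-2.84, -1.6) − 0.2·(-25.2, 2.48) = (2.2, -2.096)
q = -2.096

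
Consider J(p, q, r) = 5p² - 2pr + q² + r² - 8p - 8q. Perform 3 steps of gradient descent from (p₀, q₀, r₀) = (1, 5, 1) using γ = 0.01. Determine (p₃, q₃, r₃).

(1, 4.941192, 1)

∇J = (10p - 2r - 8, 2q - 8, -2p + 2r)
(p₁, q₁, r₁) = (1, 5, 1) − 0.01·(0, 2, 0) = (1, 4.98, 1)
(p₂, q₂, r₂) = (1, 4.98, 1) − 0.01·(0, 1.96, 0) = (1, 4.9604, 1)
(p₃, q₃, r₃) = (1, 4.9604, 1) − 0.01·(0, 1.9208, 0) = (1, 4.941192, 1)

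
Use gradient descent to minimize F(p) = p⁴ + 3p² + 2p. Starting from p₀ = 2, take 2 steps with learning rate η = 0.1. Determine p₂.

F′(p) = 4p³ + 6p + 2
Step 1: F′(2) = 46; p₁ = 2 − 0.1·46 = -2.6
Step 2: F′(-2.6) = -83.904; p₂ = -2.6 − 0.1·(-83.904) = 5.7904

5.7904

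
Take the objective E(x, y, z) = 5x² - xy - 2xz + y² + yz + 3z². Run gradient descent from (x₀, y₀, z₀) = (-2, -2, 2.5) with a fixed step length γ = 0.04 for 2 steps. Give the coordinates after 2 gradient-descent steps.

∇E = (10x - y - 2z, -x + 2y + z, -2x + y + 6z)
(x₁, y₁, z₁) = (-2, -2, 2.5) − 0.04·(-23, 0.5, 17) = (-1.08, -2.02, 1.82)
(x₂, y₂, z₂) = (-1.08, -2.02, 1.82) − 0.04·(-12.42, -1.14, 11.06) = (-0.5832, -1.9744, 1.3776)

(-0.5832, -1.9744, 1.3776)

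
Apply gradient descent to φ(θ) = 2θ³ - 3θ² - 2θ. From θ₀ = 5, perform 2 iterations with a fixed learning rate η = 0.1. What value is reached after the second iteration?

-38.424

φ′(θ) = 6θ² - 6θ - 2
Step 1: φ′(5) = 118; θ₁ = 5 − 0.1·118 = -6.8
Step 2: φ′(-6.8) = 316.24; θ₂ = -6.8 − 0.1·316.24 = -38.424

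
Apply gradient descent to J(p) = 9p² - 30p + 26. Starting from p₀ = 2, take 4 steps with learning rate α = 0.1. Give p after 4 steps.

J′(p) = 18p - 30
Step 1: J′(2) = 6; p₁ = 2 − 0.1·6 = 1.4
Step 2: J′(1.4) = -4.8; p₂ = 1.4 − 0.1·(-4.8) = 1.88
Step 3: J′(1.88) = 3.84; p₃ = 1.88 − 0.1·3.84 = 1.496
Step 4: J′(1.496) = -3.072; p₄ = 1.496 − 0.1·(-3.072) = 1.8032

1.8032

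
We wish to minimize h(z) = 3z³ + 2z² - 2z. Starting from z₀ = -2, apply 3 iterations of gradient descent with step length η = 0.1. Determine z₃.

-432.8219344

h′(z) = 9z² + 4z - 2
Step 1: h′(-2) = 26; z₁ = -2 − 0.1·26 = -4.6
Step 2: h′(-4.6) = 170.04; z₂ = -4.6 − 0.1·170.04 = -21.604
Step 3: h′(-21.604) = 4112.179344; z₃ = -21.604 − 0.1·4112.179344 = -432.8219344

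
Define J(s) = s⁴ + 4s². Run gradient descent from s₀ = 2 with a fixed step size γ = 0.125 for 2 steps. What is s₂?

32

J′(s) = 4s³ + 8s
Step 1: J′(2) = 48; s₁ = 2 − 0.125·48 = -4
Step 2: J′(-4) = -288; s₂ = -4 − 0.125·(-288) = 32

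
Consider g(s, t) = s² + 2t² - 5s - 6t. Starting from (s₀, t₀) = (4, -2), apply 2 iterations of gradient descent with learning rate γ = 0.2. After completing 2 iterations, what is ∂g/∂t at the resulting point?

∇g = (2s - 5, 4t - 6)
(s₁, t₁) = (4, -2) − 0.2·(3, -14) = (3.4, 0.8)
(s₂, t₂) = (3.4, 0.8) − 0.2·(1.8, -2.8) = (3.04, 1.36)
∂g/∂t at (3.04, 1.36) = -0.56

-0.56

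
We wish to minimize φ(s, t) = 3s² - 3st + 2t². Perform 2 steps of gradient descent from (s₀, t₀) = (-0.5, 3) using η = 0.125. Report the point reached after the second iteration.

(0.7421875, 1.03125)

∇φ = (6s - 3t, -3s + 4t)
Step 1: at (-0.5, 3), ∇φ = (-12, 13.5) → (-0.5, 3) − 0.125·(-12, 13.5) = (1, 1.3125)
Step 2: at (1, 1.3125), ∇φ = (2.0625, 2.25) → (1, 1.3125) − 0.125·(2.0625, 2.25) = (0.7421875, 1.03125)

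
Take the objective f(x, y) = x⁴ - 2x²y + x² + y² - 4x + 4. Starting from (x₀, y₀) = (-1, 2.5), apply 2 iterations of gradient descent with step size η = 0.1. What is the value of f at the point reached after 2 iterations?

9.70004736

∇f = (4x³ - 4xy + 2x - 4, -2x² + 2y)
(x₁, y₁) = (-1, 2.5) − 0.1·(0, 3) = (-1, 2.2)
(x₂, y₂) = (-1, 2.2) − 0.1·(-1.2, 2.4) = (-0.88, 1.96)
f(-0.88, 1.96) = 9.70004736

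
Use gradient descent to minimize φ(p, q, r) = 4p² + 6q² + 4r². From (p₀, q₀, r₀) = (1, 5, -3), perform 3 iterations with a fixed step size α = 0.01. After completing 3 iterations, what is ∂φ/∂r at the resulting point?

-18.688512

∇φ = (8p, 12q, 8r)
(p₁, q₁, r₁) = (1, 5, -3) − 0.01·(8, 60, -24) = (0.92, 4.4, -2.76)
(p₂, q₂, r₂) = (0.92, 4.4, -2.76) − 0.01·(7.36, 52.8, -22.08) = (0.8464, 3.872, -2.5392)
(p₃, q₃, r₃) = (0.8464, 3.872, -2.5392) − 0.01·(6.7712, 46.464, -20.3136) = (0.778688, 3.40736, -2.336064)
∂φ/∂r at (0.778688, 3.40736, -2.336064) = -18.688512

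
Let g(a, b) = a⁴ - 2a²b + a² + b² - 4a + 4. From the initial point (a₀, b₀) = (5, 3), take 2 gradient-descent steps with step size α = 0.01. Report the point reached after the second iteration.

(0.63720544, 3.377032)

∇g = (4a³ - 4ab + 2a - 4, -2a² + 2b)
Step 1: at (5, 3), ∇g = (446, -44) → (5, 3) − 0.01·(446, -44) = (0.54, 3.44)
Step 2: at (0.54, 3.44), ∇g = (-9.720544, 6.2968) → (0.54, 3.44) − 0.01·(-9.720544, 6.2968) = (0.63720544, 3.377032)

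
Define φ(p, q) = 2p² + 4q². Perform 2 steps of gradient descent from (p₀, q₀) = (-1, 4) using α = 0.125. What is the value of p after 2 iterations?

∇φ = (4p, 8q)
(p₁, q₁) = (-1, 4) − 0.125·(-4, 32) = (-0.5, 0)
(p₂, q₂) = (-0.5, 0) − 0.125·(-2, 0) = (-0.25, 0)
p = -0.25

-0.25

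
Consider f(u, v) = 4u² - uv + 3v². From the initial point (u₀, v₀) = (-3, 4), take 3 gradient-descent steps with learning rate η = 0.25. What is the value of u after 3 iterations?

5.28125

∇f = (8u - v, -u + 6v)
(u₁, v₁) = (-3, 4) − 0.25·(-28, 27) = (4, -2.75)
(u₂, v₂) = (4, -2.75) − 0.25·(34.75, -20.5) = (-4.6875, 2.375)
(u₃, v₃) = (-4.6875, 2.375) − 0.25·(-39.875, 18.9375) = (5.28125, -2.359375)
u = 5.28125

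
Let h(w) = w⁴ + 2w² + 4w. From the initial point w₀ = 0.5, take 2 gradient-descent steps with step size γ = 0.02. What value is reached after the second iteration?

0.25634776

h′(w) = 4w³ + 4w + 4
w₁ = 0.5 − 0.02·6.5 = 0.37
w₂ = 0.37 − 0.02·5.682612 = 0.25634776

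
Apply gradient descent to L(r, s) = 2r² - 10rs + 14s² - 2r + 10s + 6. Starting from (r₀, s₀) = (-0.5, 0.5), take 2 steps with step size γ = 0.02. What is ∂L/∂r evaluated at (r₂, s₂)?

-0.0896

∇L = (4r - 10s - 2, -10r + 28s + 10)
(r₁, s₁) = (-0.5, 0.5) − 0.02·(-9, 29) = (-0.32, -0.08)
(r₂, s₂) = (-0.32, -0.08) − 0.02·(-2.48, 10.96) = (-0.2704, -0.2992)
∂L/∂r at (-0.2704, -0.2992) = -0.0896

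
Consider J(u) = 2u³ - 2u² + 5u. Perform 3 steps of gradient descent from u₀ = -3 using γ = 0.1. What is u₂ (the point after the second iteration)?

-75.846

J′(u) = 6u² - 4u + 5
u₁ = -3 − 0.1·71 = -10.1
u₂ = -10.1 − 0.1·657.46 = -75.846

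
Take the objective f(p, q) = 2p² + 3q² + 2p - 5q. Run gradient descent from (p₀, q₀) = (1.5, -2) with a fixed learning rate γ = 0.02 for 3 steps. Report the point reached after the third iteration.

∇f = (4p + 2, 6q - 5)
(p₁, q₁) = (1.5, -2) − 0.02·(8, -17) = (1.34, -1.66)
(p₂, q₂) = (1.34, -1.66) − 0.02·(7.36, -14.96) = (1.1928, -1.3608)
(p₃, q₃) = (1.1928, -1.3608) − 0.02·(6.7712, -13.1648) = (1.057376, -1.097504)

(1.057376, -1.097504)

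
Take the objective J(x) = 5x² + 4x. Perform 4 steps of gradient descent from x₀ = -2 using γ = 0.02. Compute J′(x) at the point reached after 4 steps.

J′(x) = 10x + 4
x₁ = -2 − 0.02·(-16) = -1.68
x₂ = -1.68 − 0.02·(-12.8) = -1.424
x₃ = -1.424 − 0.02·(-10.24) = -1.2192
x₄ = -1.2192 − 0.02·(-8.192) = -1.05536
J′(x) at (-1.05536) = -6.5536

-6.5536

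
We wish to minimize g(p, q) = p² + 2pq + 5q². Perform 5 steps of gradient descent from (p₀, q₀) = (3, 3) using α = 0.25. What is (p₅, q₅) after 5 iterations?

∇g = (2p + 2q, 2p + 10q)
(p₁, q₁) = (3, 3) − 0.25·(12, 36) = (0, -6)
(p₂, q₂) = (0, -6) − 0.25·(-12, -60) = (3, 9)
(p₃, q₃) = (3, 9) − 0.25·(24, 96) = (-3, -15)
(p₄, q₄) = (-3, -15) − 0.25·(-36, -156) = (6, 24)
(p₅, q₅) = (6, 24) − 0.25·(60, 252) = (-9, -39)

(-9, -39)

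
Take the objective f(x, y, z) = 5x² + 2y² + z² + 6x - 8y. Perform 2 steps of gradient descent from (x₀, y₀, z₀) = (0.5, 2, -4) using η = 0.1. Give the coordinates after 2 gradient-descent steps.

∇f = (10x + 6, 4y - 8, 2z)
(x₁, y₁, z₁) = (0.5, 2, -4) − 0.1·(11, 0, -8) = (-0.6, 2, -3.2)
(x₂, y₂, z₂) = (-0.6, 2, -3.2) − 0.1·(0, 0, -6.4) = (-0.6, 2, -2.56)

(-0.6, 2, -2.56)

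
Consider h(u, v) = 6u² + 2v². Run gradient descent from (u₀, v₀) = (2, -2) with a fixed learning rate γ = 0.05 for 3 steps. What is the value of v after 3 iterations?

∇h = (12u, 4v)
(u₁, v₁) = (2, -2) − 0.05·(24, -8) = (0.8, -1.6)
(u₂, v₂) = (0.8, -1.6) − 0.05·(9.6, -6.4) = (0.32, -1.28)
(u₃, v₃) = (0.32, -1.28) − 0.05·(3.84, -5.12) = (0.128, -1.024)
v = -1.024

-1.024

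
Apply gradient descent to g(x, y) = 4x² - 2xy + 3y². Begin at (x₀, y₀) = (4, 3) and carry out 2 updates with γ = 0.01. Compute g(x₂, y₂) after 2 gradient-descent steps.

52.9009696

∇g = (8x - 2y, -2x + 6y)
(x₁, y₁) = (4, 3) − 0.01·(26, 10) = (3.74, 2.9)
(x₂, y₂) = (3.74, 2.9) − 0.01·(24.12, 9.92) = (3.4988, 2.8008)
g(3.4988, 2.8008) = 52.9009696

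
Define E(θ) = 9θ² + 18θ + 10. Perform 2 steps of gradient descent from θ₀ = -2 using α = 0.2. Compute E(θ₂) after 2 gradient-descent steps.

412.2784

E′(θ) = 18θ + 18
θ₁ = -2 − 0.2·(-18) = 1.6
θ₂ = 1.6 − 0.2·46.8 = -7.76
E(-7.76) = 412.2784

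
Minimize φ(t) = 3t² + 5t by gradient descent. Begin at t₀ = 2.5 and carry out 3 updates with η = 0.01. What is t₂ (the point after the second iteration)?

φ′(t) = 6t + 5
Step 1: φ′(2.5) = 20; t₁ = 2.5 − 0.01·20 = 2.3
Step 2: φ′(2.3) = 18.8; t₂ = 2.3 − 0.01·18.8 = 2.112

2.112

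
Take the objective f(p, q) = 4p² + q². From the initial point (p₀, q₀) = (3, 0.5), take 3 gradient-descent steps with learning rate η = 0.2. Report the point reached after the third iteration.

(-0.648, 0.108)

∇f = (8p, 2q)
Step 1: at (3, 0.5), ∇f = (24, 1) → (3, 0.5) − 0.2·(24, 1) = (-1.8, 0.3)
Step 2: at (-1.8, 0.3), ∇f = (-14.4, 0.6) → (-1.8, 0.3) − 0.2·(-14.4, 0.6) = (1.08, 0.18)
Step 3: at (1.08, 0.18), ∇f = (8.64, 0.36) → (1.08, 0.18) − 0.2·(8.64, 0.36) = (-0.648, 0.108)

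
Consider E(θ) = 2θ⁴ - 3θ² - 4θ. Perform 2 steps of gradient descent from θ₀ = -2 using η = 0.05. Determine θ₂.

E′(θ) = 8θ³ - 6θ - 4
θ₁ = -2 − 0.05·(-56) = 0.8
θ₂ = 0.8 − 0.05·(-4.704) = 1.0352

1.0352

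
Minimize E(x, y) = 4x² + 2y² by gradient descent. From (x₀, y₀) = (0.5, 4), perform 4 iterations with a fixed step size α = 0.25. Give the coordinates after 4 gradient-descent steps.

(0.5, 0)

∇E = (8x, 4y)
(x₁, y₁) = (0.5, 4) − 0.25·(4, 16) = (-0.5, 0)
(x₂, y₂) = (-0.5, 0) − 0.25·(-4, 0) = (0.5, 0)
(x₃, y₃) = (0.5, 0) − 0.25·(4, 0) = (-0.5, 0)
(x₄, y₄) = (-0.5, 0) − 0.25·(-4, 0) = (0.5, 0)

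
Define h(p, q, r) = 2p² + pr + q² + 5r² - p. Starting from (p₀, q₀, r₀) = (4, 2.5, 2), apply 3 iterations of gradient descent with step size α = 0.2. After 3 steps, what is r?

-2.856

∇h = (4p + r - 1, 2q, p + 10r)
Step 1: at (4, 2.5, 2), ∇h = (17, 5, 24) → (4, 2.5, 2) − 0.2·(17, 5, 24) = (0.6, 1.5, -2.8)
Step 2: at (0.6, 1.5, -2.8), ∇h = (-1.4, 3, -27.4) → (0.6, 1.5, -2.8) − 0.2·(-1.4, 3, -27.4) = (0.88, 0.9, 2.68)
Step 3: at (0.88, 0.9, 2.68), ∇h = (5.2, 1.8, 27.68) → (0.88, 0.9, 2.68) − 0.2·(5.2, 1.8, 27.68) = (-0.16, 0.54, -2.856)
r = -2.856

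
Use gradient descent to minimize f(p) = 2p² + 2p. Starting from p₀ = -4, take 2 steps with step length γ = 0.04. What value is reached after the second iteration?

-2.9696

f′(p) = 4p + 2
p₁ = -4 − 0.04·(-14) = -3.44
p₂ = -3.44 − 0.04·(-11.76) = -2.9696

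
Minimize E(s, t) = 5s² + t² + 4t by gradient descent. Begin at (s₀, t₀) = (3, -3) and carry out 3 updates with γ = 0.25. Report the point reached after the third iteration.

∇E = (10s, 2t + 4)
Step 1: at (3, -3), ∇E = (30, -2) → (3, -3) − 0.25·(30, -2) = (-4.5, -2.5)
Step 2: at (-4.5, -2.5), ∇E = (-45, -1) → (-4.5, -2.5) − 0.25·(-45, -1) = (6.75, -2.25)
Step 3: at (6.75, -2.25), ∇E = (67.5, -0.5) → (6.75, -2.25) − 0.25·(67.5, -0.5) = (-10.125, -2.125)

(-10.125, -2.125)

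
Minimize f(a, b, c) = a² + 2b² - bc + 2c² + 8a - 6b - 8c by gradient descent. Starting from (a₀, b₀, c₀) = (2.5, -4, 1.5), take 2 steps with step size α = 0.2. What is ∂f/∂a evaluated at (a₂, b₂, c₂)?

4.68

∇f = (2a + 8, 4b - c - 6, -b + 4c - 8)
(a₁, b₁, c₁) = (2.5, -4, 1.5) − 0.2·(13, -23.5, 2) = (-0.1, 0.7, 1.1)
(a₂, b₂, c₂) = (-0.1, 0.7, 1.1) − 0.2·(7.8, -4.3, -4.3) = (-1.66, 1.56, 1.96)
∂f/∂a at (-1.66, 1.56, 1.96) = 4.68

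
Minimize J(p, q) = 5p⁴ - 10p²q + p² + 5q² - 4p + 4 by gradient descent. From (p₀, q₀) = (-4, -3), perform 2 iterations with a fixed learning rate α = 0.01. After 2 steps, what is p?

-281.4711936

∇J = (20p³ - 20pq + 2p - 4, -10p² + 10q)
Step 1: at (-4, -3), ∇J = (-1532, -190) → (-4, -3) − 0.01·(-1532, -190) = (11.32, -1.1)
Step 2: at (11.32, -1.1), ∇J = (29279.11936, -1292.424) → (11.32, -1.1) − 0.01·(29279.11936, -1292.424) = (-281.4711936, 11.82424)
p = -281.4711936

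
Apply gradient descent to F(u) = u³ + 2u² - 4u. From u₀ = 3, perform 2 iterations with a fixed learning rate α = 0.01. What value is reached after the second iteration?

F′(u) = 3u² + 4u - 4
Step 1: F′(3) = 35; u₁ = 3 − 0.01·35 = 2.65
Step 2: F′(2.65) = 27.6675; u₂ = 2.65 − 0.01·27.6675 = 2.373325

2.373325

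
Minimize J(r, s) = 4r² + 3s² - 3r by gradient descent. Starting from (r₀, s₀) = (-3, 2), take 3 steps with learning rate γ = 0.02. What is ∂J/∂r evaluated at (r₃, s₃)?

∇J = (8r - 3, 6s)
Step 1: at (-3, 2), ∇J = (-27, 12) → (-3, 2) − 0.02·(-27, 12) = (-2.46, 1.76)
Step 2: at (-2.46, 1.76), ∇J = (-22.68, 10.56) → (-2.46, 1.76) − 0.02·(-22.68, 10.56) = (-2.0064, 1.5488)
Step 3: at (-2.0064, 1.5488), ∇J = (-19.0512, 9.2928) → (-2.0064, 1.5488) − 0.02·(-19.0512, 9.2928) = (-1.625376, 1.362944)
∂J/∂r at (-1.625376, 1.362944) = -16.003008

-16.003008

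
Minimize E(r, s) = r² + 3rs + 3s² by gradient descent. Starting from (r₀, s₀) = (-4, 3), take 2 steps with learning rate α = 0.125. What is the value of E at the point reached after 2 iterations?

∇E = (2r + 3s, 3r + 6s)
(r₁, s₁) = (-4, 3) − 0.125·(1, 6) = (-4.125, 2.25)
(r₂, s₂) = (-4.125, 2.25) − 0.125·(-1.5, 1.125) = (-3.9375, 2.109375)
E(-3.9375, 2.109375) = 3.935302734375

3.935302734375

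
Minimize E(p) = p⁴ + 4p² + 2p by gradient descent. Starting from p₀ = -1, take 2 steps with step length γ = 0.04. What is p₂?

-0.45344

E′(p) = 4p³ + 8p + 2
p₁ = -1 − 0.04·(-10) = -0.6
p₂ = -0.6 − 0.04·(-3.664) = -0.45344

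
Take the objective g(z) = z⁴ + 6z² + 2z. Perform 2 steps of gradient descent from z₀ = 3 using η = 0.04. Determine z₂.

g′(z) = 4z³ + 12z + 2
z₁ = 3 − 0.04·146 = -2.84
z₂ = -2.84 − 0.04·(-123.705216) = 2.10820864

2.10820864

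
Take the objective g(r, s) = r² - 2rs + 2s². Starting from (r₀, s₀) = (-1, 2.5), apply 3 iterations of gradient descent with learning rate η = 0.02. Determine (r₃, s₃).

∇g = (2r - 2s, -2r + 4s)
(r₁, s₁) = (-1, 2.5) − 0.02·(-7, 12) = (-0.86, 2.26)
(r₂, s₂) = (-0.86, 2.26) − 0.02·(-6.24, 10.76) = (-0.7352, 2.0448)
(r₃, s₃) = (-0.7352, 2.0448) − 0.02·(-5.56, 9.6496) = (-0.624, 1.851808)

(-0.624, 1.851808)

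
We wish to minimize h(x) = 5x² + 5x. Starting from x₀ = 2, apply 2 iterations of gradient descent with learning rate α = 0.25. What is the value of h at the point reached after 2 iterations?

h′(x) = 10x + 5
x₁ = 2 − 0.25·25 = -4.25
x₂ = -4.25 − 0.25·(-37.5) = 5.125
h(5.125) = 156.953125

156.953125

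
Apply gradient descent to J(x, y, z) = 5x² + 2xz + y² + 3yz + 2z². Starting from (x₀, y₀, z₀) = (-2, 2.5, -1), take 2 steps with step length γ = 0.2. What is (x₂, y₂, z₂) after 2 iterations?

(-2.04, 1.8, -2.4)

∇J = (10x + 2z, 2y + 3z, 2x + 3y + 4z)
Step 1: at (-2, 2.5, -1), ∇J = (-22, 2, -0.5) → (-2, 2.5, -1) − 0.2·(-22, 2, -0.5) = (2.4, 2.1, -0.9)
Step 2: at (2.4, 2.1, -0.9), ∇J = (22.2, 1.5, 7.5) → (2.4, 2.1, -0.9) − 0.2·(22.2, 1.5, 7.5) = (-2.04, 1.8, -2.4)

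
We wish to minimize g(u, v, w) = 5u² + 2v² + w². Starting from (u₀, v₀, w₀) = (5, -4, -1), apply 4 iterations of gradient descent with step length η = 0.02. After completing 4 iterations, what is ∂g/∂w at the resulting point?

-1.69869312

∇g = (10u, 4v, 2w)
(u₁, v₁, w₁) = (5, -4, -1) − 0.02·(50, -16, -2) = (4, -3.68, -0.96)
(u₂, v₂, w₂) = (4, -3.68, -0.96) − 0.02·(40, -14.72, -1.92) = (3.2, -3.3856, -0.9216)
(u₃, v₃, w₃) = (3.2, -3.3856, -0.9216) − 0.02·(32, -13.5424, -1.8432) = (2.56, -3.114752, -0.884736)
(u₄, v₄, w₄) = (2.56, -3.114752, -0.884736) − 0.02·(25.6, -12.459008, -1.769472) = (2.048, -2.86557184, -0.84934656)
∂g/∂w at (2.048, -2.86557184, -0.84934656) = -1.69869312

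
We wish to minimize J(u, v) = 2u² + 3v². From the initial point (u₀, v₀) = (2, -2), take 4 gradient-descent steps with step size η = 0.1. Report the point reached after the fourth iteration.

∇J = (4u, 6v)
Step 1: at (2, -2), ∇J = (8, -12) → (2, -2) − 0.1·(8, -12) = (1.2, -0.8)
Step 2: at (1.2, -0.8), ∇J = (4.8, -4.8) → (1.2, -0.8) − 0.1·(4.8, -4.8) = (0.72, -0.32)
Step 3: at (0.72, -0.32), ∇J = (2.88, -1.92) → (0.72, -0.32) − 0.1·(2.88, -1.92) = (0.432, -0.128)
Step 4: at (0.432, -0.128), ∇J = (1.728, -0.768) → (0.432, -0.128) − 0.1·(1.728, -0.768) = (0.2592, -0.0512)

(0.2592, -0.0512)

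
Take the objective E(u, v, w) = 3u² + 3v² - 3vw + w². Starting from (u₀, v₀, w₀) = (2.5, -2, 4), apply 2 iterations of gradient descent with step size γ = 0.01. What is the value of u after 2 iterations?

∇E = (6u, 6v - 3w, -3v + 2w)
Step 1: at (2.5, -2, 4), ∇E = (15, -24, 14) → (2.5, -2, 4) − 0.01·(15, -24, 14) = (2.35, -1.76, 3.86)
Step 2: at (2.35, -1.76, 3.86), ∇E = (14.1, -22.14, 13) → (2.35, -1.76, 3.86) − 0.01·(14.1, -22.14, 13) = (2.209, -1.5386, 3.73)
u = 2.209

2.209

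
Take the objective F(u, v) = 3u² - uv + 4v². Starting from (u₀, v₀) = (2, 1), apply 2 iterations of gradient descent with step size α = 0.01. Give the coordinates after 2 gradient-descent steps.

(1.786, 0.8837)

∇F = (6u - v, -u + 8v)
(u₁, v₁) = (2, 1) − 0.01·(11, 6) = (1.89, 0.94)
(u₂, v₂) = (1.89, 0.94) − 0.01·(10.4, 5.63) = (1.786, 0.8837)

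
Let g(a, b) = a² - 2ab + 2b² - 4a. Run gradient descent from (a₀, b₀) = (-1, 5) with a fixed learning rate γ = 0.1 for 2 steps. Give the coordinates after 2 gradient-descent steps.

(1.44, 1.8)

∇g = (2a - 2b - 4, -2a + 4b)
Step 1: at (-1, 5), ∇g = (-16, 22) → (-1, 5) − 0.1·(-16, 22) = (0.6, 2.8)
Step 2: at (0.6, 2.8), ∇g = (-8.4, 10) → (0.6, 2.8) − 0.1·(-8.4, 10) = (1.44, 1.8)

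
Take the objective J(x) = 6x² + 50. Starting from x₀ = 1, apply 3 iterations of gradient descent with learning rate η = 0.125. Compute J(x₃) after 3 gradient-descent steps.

50.09375

J′(x) = 12x
x₁ = 1 − 0.125·12 = -0.5
x₂ = -0.5 − 0.125·(-6) = 0.25
x₃ = 0.25 − 0.125·3 = -0.125
J(-0.125) = 50.09375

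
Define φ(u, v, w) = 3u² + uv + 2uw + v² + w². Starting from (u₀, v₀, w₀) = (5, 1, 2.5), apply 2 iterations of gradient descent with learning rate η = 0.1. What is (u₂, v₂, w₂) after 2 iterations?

∇φ = (6u + v + 2w, u + 2v, 2u + 2w)
Step 1: at (5, 1, 2.5), ∇φ = (36, 7, 15) → (5, 1, 2.5) − 0.1·(36, 7, 15) = (1.4, 0.3, 1)
Step 2: at (1.4, 0.3, 1), ∇φ = (10.7, 2, 4.8) → (1.4, 0.3, 1) − 0.1·(10.7, 2, 4.8) = (0.33, 0.1, 0.52)

(0.33, 0.1, 0.52)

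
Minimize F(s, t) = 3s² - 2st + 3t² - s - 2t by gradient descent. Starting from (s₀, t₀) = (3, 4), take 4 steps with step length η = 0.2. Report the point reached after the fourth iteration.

∇F = (6s - 2t - 1, -2s + 6t - 2)
Step 1: at (3, 4), ∇F = (9, 16) → (3, 4) − 0.2·(9, 16) = (1.2, 0.8)
Step 2: at (1.2, 0.8), ∇F = (4.6, 0.4) → (1.2, 0.8) − 0.2·(4.6, 0.4) = (0.28, 0.72)
Step 3: at (0.28, 0.72), ∇F = (-0.76, 1.76) → (0.28, 0.72) − 0.2·(-0.76, 1.76) = (0.432, 0.368)
Step 4: at (0.432, 0.368), ∇F = (0.856, -0.656) → (0.432, 0.368) − 0.2·(0.856, -0.656) = (0.2608, 0.4992)

(0.2608, 0.4992)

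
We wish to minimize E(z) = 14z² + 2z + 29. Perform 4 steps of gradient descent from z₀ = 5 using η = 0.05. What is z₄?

0.0584

E′(z) = 28z + 2
z₁ = 5 − 0.05·142 = -2.1
z₂ = -2.1 − 0.05·(-56.8) = 0.74
z₃ = 0.74 − 0.05·22.72 = -0.396
z₄ = -0.396 − 0.05·(-9.088) = 0.0584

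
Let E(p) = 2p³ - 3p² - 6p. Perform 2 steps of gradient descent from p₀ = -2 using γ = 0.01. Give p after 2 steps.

-2.6954

E′(p) = 6p² - 6p - 6
Step 1: E′(-2) = 30; p₁ = -2 − 0.01·30 = -2.3
Step 2: E′(-2.3) = 39.54; p₂ = -2.3 − 0.01·39.54 = -2.6954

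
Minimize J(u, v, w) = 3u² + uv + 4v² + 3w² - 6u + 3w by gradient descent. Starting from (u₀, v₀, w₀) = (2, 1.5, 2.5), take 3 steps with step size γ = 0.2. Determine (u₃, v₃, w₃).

(0.792, -0.68, -0.524)

∇J = (6u + v - 6, u + 8v, 6w + 3)
(u₁, v₁, w₁) = (2, 1.5, 2.5) − 0.2·(7.5, 14, 18) = (0.5, -1.3, -1.1)
(u₂, v₂, w₂) = (0.5, -1.3, -1.1) − 0.2·(-4.3, -9.9, -3.6) = (1.36, 0.68, -0.38)
(u₃, v₃, w₃) = (1.36, 0.68, -0.38) − 0.2·(2.84, 6.8, 0.72) = (0.792, -0.68, -0.524)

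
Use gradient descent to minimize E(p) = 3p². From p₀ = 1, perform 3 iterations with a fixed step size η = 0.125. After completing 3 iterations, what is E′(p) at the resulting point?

E′(p) = 6p
p₁ = 1 − 0.125·6 = 0.25
p₂ = 0.25 − 0.125·1.5 = 0.0625
p₃ = 0.0625 − 0.125·0.375 = 0.015625
E′(p) at (0.015625) = 0.09375

0.09375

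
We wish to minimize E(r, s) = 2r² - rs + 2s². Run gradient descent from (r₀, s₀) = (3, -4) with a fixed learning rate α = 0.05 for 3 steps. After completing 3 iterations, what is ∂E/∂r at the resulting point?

6.461625

∇E = (4r - s, -r + 4s)
(r₁, s₁) = (3, -4) − 0.05·(16, -19) = (2.2, -3.05)
(r₂, s₂) = (2.2, -3.05) − 0.05·(11.85, -14.4) = (1.6075, -2.33)
(r₃, s₃) = (1.6075, -2.33) − 0.05·(8.76, -10.9275) = (1.1695, -1.783625)
∂E/∂r at (1.1695, -1.783625) = 6.461625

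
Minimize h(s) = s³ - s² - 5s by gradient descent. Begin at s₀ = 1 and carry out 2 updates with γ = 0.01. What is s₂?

h′(s) = 3s² - 2s - 5
Step 1: h′(1) = -4; s₁ = 1 − 0.01·(-4) = 1.04
Step 2: h′(1.04) = -3.8352; s₂ = 1.04 − 0.01·(-3.8352) = 1.078352

1.078352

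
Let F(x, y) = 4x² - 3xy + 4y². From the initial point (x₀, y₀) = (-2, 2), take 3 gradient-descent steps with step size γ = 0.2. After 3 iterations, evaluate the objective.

∇F = (8x - 3y, -3x + 8y)
Step 1: at (-2, 2), ∇F = (-22, 22) → (-2, 2) − 0.2·(-22, 22) = (2.4, -2.4)
Step 2: at (2.4, -2.4), ∇F = (26.4, -26.4) → (2.4, -2.4) − 0.2·(26.4, -26.4) = (-2.88, 2.88)
Step 3: at (-2.88, 2.88), ∇F = (-31.68, 31.68) → (-2.88, 2.88) − 0.2·(-31.68, 31.68) = (3.456, -3.456)
F(3.456, -3.456) = 131.383296

131.383296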